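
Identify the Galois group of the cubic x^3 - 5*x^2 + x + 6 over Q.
Gal(K/Q) = S_3 (symmetric group of order 6)

Compute the discriminant of x^3 + (-5)*x^2 + (1)*x + (6): Δ = 1509. Since Δ is not a rational square, the Galois group is not contained in A_3; it must be the full S_3 (irreducibility of the cubic rules out anything smaller).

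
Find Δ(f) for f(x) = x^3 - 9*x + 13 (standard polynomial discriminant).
Δ = -1647

For a depressed cubic x^3 + p x + q the discriminant is Δ = -4 p^3 - 27 q^2 = -4*(-9)^3 - 27*(13)^2 = 2916 - 4563 = -1647.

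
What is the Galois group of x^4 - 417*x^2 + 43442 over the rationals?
Gal(K/Q) = V_4 (Klein four-group, Z/2Z × Z/2Z)

f factors as (x^2 - 214)(x^2 - 203), so the splitting field is K = Q(sqrt(214), sqrt(203)). The elements 214, 203, 43442 are all non-squares in Q, so sqrt(214) and sqrt(203) generate independent quadratic extensions. Thus [K:Q] = 4 and Gal(K/Q) is generated by the two order-2 automorphisms sqrt(214) ↦ -sqrt(214) and sqrt(203) ↦ -sqrt(203), giving V_4.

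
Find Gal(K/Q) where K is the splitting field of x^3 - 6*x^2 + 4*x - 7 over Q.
Gal(K/Q) = S_3 (symmetric group of order 6)

Compute the discriminant of x^3 + (-6)*x^2 + (4)*x + (-7): Δ = -4027. Since Δ is not a rational square, the Galois group is not contained in A_3; it must be the full S_3 (irreducibility of the cubic rules out anything smaller).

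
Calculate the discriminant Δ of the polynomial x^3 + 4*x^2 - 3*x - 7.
Δ = 2233

For x^3 + a x^2 + b x + c the discriminant is Δ = 18 a b c - 4 a^3 c + a^2 b^2 - 4 b^3 - 27 c^2.
Plug a = 4, b = -3, c = -7:
  18*(4)*(-3)*(-7) - 4*(4)^3*(-7) + (4)^2*(-3)^2 - 4*(-3)^3 - 27*(-7)^2
  = 1512 + (1792) + 144 + (108) + (-1323)
  = 2233.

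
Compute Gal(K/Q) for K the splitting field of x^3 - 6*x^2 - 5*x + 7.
Gal(K/Q) = S_3 (symmetric group of order 6)

Compute the discriminant of x^3 + (-6)*x^2 + (-5)*x + (7): Δ = 9905. Since Δ is not a rational square, the Galois group is not contained in A_3; it must be the full S_3 (irreducibility of the cubic rules out anything smaller).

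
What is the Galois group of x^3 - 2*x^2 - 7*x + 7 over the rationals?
Gal(K/Q) = S_3 (symmetric group of order 6)

Compute the discriminant of x^3 + (-2)*x^2 + (-7)*x + (7): Δ = 2233. Since Δ is not a rational square, the Galois group is not contained in A_3; it must be the full S_3 (irreducibility of the cubic rules out anything smaller).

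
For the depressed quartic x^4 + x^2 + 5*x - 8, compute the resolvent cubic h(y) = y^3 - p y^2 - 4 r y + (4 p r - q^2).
h(y) = y^3 - y^2 + 32*y - 57

Identify coefficients: p = 1, q = 5, r = -8.
Plug into h(y) = y^3 - p y^2 - 4 r y + (4 p r - q^2):
  h(y) = y^3 - (1) y^2 - 4*(-8) y + (4*(1)*(-8) - (5)^2)
       = y^3 + (-1) y^2 + (32) y + (-57).
Simplifying: h(y) = y^3 - y^2 + 32*y - 57.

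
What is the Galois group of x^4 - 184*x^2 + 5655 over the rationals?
Gal(K/Q) = V_4 (Klein four-group, Z/2Z × Z/2Z)

f factors as (x^2 - 145)(x^2 - 39), so the splitting field is K = Q(sqrt(145), sqrt(39)). The elements 145, 39, 5655 are all non-squares in Q, so sqrt(145) and sqrt(39) generate independent quadratic extensions. Thus [K:Q] = 4 and Gal(K/Q) is generated by the two order-2 automorphisms sqrt(145) ↦ -sqrt(145) and sqrt(39) ↦ -sqrt(39), giving V_4.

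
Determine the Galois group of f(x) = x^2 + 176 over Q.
Gal(K/Q) = Z/2Z (cyclic of order 2)

x^2 + 176 is irreducible over Q since -176 is not a rational square. The splitting field Q(sqrt(-176)) has degree 2 over Q, and its unique nontrivial automorphism is sqrt(-176) ↦ -sqrt(-176). Hence Gal(Q(sqrt(-176))/Q) = Z/2Z.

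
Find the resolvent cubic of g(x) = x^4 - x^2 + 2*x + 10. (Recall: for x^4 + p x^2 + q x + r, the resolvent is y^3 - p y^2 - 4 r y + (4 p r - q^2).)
h(y) = y^3 + y^2 - 40*y - 44

Identify coefficients: p = -1, q = 2, r = 10.
Plug into h(y) = y^3 - p y^2 - 4 r y + (4 p r - q^2):
  h(y) = y^3 - (-1) y^2 - 4*(10) y + (4*(-1)*(10) - (2)^2)
       = y^3 + (1) y^2 + (-40) y + (-44).
Simplifying: h(y) = y^3 + y^2 - 40*y - 44.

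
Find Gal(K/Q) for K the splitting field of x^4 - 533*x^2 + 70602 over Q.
Gal(K/Q) = V_4 (Klein four-group, Z/2Z × Z/2Z)

f factors as (x^2 - 287)(x^2 - 246), so the splitting field is K = Q(sqrt(287), sqrt(246)). The elements 287, 246, 70602 are all non-squares in Q, so sqrt(287) and sqrt(246) generate independent quadratic extensions. Thus [K:Q] = 4 and Gal(K/Q) is generated by the two order-2 automorphisms sqrt(287) ↦ -sqrt(287) and sqrt(246) ↦ -sqrt(246), giving V_4.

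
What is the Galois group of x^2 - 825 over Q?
Gal(K/Q) = Z/2Z (cyclic of order 2)

x^2 - 825 is irreducible over Q since 825 is not a rational square. The splitting field Q(sqrt(825)) has degree 2 over Q, and its unique nontrivial automorphism is sqrt(825) ↦ -sqrt(825). Hence Gal(Q(sqrt(825))/Q) = Z/2Z.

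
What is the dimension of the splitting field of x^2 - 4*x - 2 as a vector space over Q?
[K:Q] = 2

The discriminant of x^2 + (-4)*x + (-2) is b^2 - 4c = 16 - (-8) = 24. Since 24 is not a perfect square in Q, the polynomial is irreducible over Q. Its two roots generate a degree-2 extension, so [K:Q] = 2.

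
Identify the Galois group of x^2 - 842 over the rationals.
Gal(K/Q) = Z/2Z (cyclic of order 2)

x^2 - 842 is irreducible over Q since 842 is not a rational square. The splitting field Q(sqrt(842)) has degree 2 over Q, and its unique nontrivial automorphism is sqrt(842) ↦ -sqrt(842). Hence Gal(Q(sqrt(842))/Q) = Z/2Z.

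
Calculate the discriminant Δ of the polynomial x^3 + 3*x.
Δ = -108

For a depressed cubic x^3 + p x + q the discriminant is Δ = -4 p^3 - 27 q^2 = -4*(3)^3 - 27*(0)^2 = -108 - 0 = -108.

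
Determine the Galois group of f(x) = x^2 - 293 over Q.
Gal(K/Q) = Z/2Z (cyclic of order 2)

x^2 - 293 is irreducible over Q since 293 is not a rational square. The splitting field Q(sqrt(293)) has degree 2 over Q, and its unique nontrivial automorphism is sqrt(293) ↦ -sqrt(293). Hence Gal(Q(sqrt(293))/Q) = Z/2Z.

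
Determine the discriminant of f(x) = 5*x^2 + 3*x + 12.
Δ = -231

For a quadratic a x^2 + b x + c the discriminant is Δ = b^2 - 4ac = (3)^2 - 4*(5)*(12) = 9 - (240) = -231.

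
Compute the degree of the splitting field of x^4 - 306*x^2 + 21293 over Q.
[K:Q] = 4

f factors as (x^2 - 107)(x^2 - 199); the splitting field is K = Q(sqrt(107), sqrt(199)). Since 107, 199, and 21293 are all non-squares in Q, the three subfields Q(sqrt(107)), Q(sqrt(199)), Q(sqrt(21293)) are distinct degree-2 extensions, so [K:Q] = 4 (Klein four Galois group).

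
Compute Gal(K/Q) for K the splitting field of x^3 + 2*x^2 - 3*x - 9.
Gal(K/Q) = S_3 (symmetric group of order 6)

Compute the discriminant of x^3 + (2)*x^2 + (-3)*x + (-9): Δ = -783. Since Δ is not a rational square, the Galois group is not contained in A_3; it must be the full S_3 (irreducibility of the cubic rules out anything smaller).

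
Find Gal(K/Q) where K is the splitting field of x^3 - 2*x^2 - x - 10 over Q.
Gal(K/Q) = S_3 (symmetric group of order 6)

Compute the discriminant of x^3 + (-2)*x^2 + (-1)*x + (-10): Δ = -3372. Since Δ is not a rational square, the Galois group is not contained in A_3; it must be the full S_3 (irreducibility of the cubic rules out anything smaller).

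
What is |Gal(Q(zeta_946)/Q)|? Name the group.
|Gal(Q(zeta_946)/Q)| = phi(946) = 420; group ≅ (Z/946Z)^* ≅ Z/10Z × Z/42Z

The n-th cyclotomic polynomial Φ_946(x) is the minimal polynomial of zeta_946 over Q and has degree phi(946) = 420. So Q(zeta_946) is a degree-420 Galois extension with Galois group (Z/946Z)^*. By CRT, (Z/946Z)^* ≅ (Z/2Z)^* × (Z/11Z)^* × (Z/43Z)^*. Each prime-power unit group is (Z/2Z)^* ≅ trivial group (order 1); (Z/11Z)^* ≅ Z/10Z; (Z/43Z)^* ≅ Z/42Z. Hence Gal(Q(zeta_946)/Q) ≅ Z/10Z × Z/42Z.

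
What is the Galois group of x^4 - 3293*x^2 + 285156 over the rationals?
Gal(K/Q) = Z/2Z (cyclic of order 2)

f factors as (x^2 - 3204)(x^2 - 89), so the splitting field is K = Q(sqrt(3204), sqrt(89)). The squarefree part of 3204 is 89 and the squarefree part of 89 is also 89, so sqrt(3204) and sqrt(89) are both rational multiples of sqrt(89). Hence Q(sqrt(3204)) = Q(sqrt(89)) = Q(sqrt(89)), and the splitting field collapses to a single degree-2 extension with Galois group Z/2Z.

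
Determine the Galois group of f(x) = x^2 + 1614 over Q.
Gal(K/Q) = Z/2Z (cyclic of order 2)

x^2 + 1614 is irreducible over Q since -1614 is not a rational square. The splitting field Q(sqrt(-1614)) has degree 2 over Q, and its unique nontrivial automorphism is sqrt(-1614) ↦ -sqrt(-1614). Hence Gal(Q(sqrt(-1614))/Q) = Z/2Z.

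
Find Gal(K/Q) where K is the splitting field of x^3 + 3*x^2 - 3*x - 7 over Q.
Gal(K/Q) = S_3 (symmetric group of order 6)

Compute the discriminant of x^3 + (3)*x^2 + (-3)*x + (-7): Δ = 756. Since Δ is not a rational square, the Galois group is not contained in A_3; it must be the full S_3 (irreducibility of the cubic rules out anything smaller).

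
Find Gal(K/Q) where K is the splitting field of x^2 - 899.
Gal(K/Q) = Z/2Z (cyclic of order 2)

x^2 - 899 is irreducible over Q since 899 is not a rational square. The splitting field Q(sqrt(899)) has degree 2 over Q, and its unique nontrivial automorphism is sqrt(899) ↦ -sqrt(899). Hence Gal(Q(sqrt(899))/Q) = Z/2Z.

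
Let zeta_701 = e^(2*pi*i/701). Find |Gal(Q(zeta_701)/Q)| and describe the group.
|Gal(Q(zeta_701)/Q)| = phi(701) = 700; group ≅ (Z/701Z)^* ≅ Z/700Z

The n-th cyclotomic polynomial Φ_701(x) is the minimal polynomial of zeta_701 over Q and has degree phi(701) = 700. So Q(zeta_701) is a degree-700 Galois extension with Galois group (Z/701Z)^*. (Z/701Z)^* is cyclic since 701 is an odd prime power (or 4). Hence Gal(Q(zeta_701)/Q) ≅ Z/700Z.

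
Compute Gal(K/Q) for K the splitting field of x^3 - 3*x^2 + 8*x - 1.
Gal(K/Q) = S_3 (symmetric group of order 6)

Compute the discriminant of x^3 + (-3)*x^2 + (8)*x + (-1): Δ = -1175. Since Δ is not a rational square, the Galois group is not contained in A_3; it must be the full S_3 (irreducibility of the cubic rules out anything smaller).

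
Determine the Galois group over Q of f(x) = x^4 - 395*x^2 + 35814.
Gal(K/Q) = V_4 (Klein four-group, Z/2Z × Z/2Z)

f factors as (x^2 - 141)(x^2 - 254), so the splitting field is K = Q(sqrt(141), sqrt(254)). The elements 141, 254, 35814 are all non-squares in Q, so sqrt(141) and sqrt(254) generate independent quadratic extensions. Thus [K:Q] = 4 and Gal(K/Q) is generated by the two order-2 automorphisms sqrt(141) ↦ -sqrt(141) and sqrt(254) ↦ -sqrt(254), giving V_4.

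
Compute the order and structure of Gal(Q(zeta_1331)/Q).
|Gal(Q(zeta_1331)/Q)| = phi(1331) = 1210; group ≅ (Z/1331Z)^* ≅ Z/1210Z

The n-th cyclotomic polynomial Φ_1331(x) is the minimal polynomial of zeta_1331 over Q and has degree phi(1331) = 1210. So Q(zeta_1331) is a degree-1210 Galois extension with Galois group (Z/1331Z)^*. (Z/1331Z)^* is cyclic since 1331 is an odd prime power (or 4). Hence Gal(Q(zeta_1331)/Q) ≅ Z/1210Z.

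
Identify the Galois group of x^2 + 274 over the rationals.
Gal(K/Q) = Z/2Z (cyclic of order 2)

x^2 + 274 is irreducible over Q since -274 is not a rational square. The splitting field Q(sqrt(-274)) has degree 2 over Q, and its unique nontrivial automorphism is sqrt(-274) ↦ -sqrt(-274). Hence Gal(Q(sqrt(-274))/Q) = Z/2Z.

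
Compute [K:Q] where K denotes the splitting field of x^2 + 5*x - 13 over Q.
[K:Q] = 2

The discriminant of x^2 + (5)*x + (-13) is b^2 - 4c = 25 - (-52) = 77. Since 77 is not a perfect square in Q, the polynomial is irreducible over Q. Its two roots generate a degree-2 extension, so [K:Q] = 2.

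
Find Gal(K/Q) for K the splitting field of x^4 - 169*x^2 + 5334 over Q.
Gal(K/Q) = V_4 (Klein four-group, Z/2Z × Z/2Z)

f factors as (x^2 - 42)(x^2 - 127), so the splitting field is K = Q(sqrt(42), sqrt(127)). The elements 42, 127, 5334 are all non-squares in Q, so sqrt(42) and sqrt(127) generate independent quadratic extensions. Thus [K:Q] = 4 and Gal(K/Q) is generated by the two order-2 automorphisms sqrt(42) ↦ -sqrt(42) and sqrt(127) ↦ -sqrt(127), giving V_4.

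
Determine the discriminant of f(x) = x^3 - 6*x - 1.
Δ = 837

For x^3 + a x^2 + b x + c the discriminant is Δ = 18 a b c - 4 a^3 c + a^2 b^2 - 4 b^3 - 27 c^2.
Plug a = 0, b = -6, c = -1:
  18*(0)*(-6)*(-1) - 4*(0)^3*(-1) + (0)^2*(-6)^2 - 4*(-6)^3 - 27*(-1)^2
  = 0 + (0) + 0 + (864) + (-27)
  = 837.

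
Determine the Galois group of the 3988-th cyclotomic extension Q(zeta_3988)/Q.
|Gal(Q(zeta_3988)/Q)| = phi(3988) = 1992; group ≅ (Z/3988Z)^* ≅ Z/2Z × Z/996Z

The n-th cyclotomic polynomial Φ_3988(x) is the minimal polynomial of zeta_3988 over Q and has degree phi(3988) = 1992. So Q(zeta_3988) is a degree-1992 Galois extension with Galois group (Z/3988Z)^*. By CRT, (Z/3988Z)^* ≅ (Z/4Z)^* × (Z/997Z)^*. Each prime-power unit group is (Z/4Z)^* ≅ Z/2Z; (Z/997Z)^* ≅ Z/996Z. Hence Gal(Q(zeta_3988)/Q) ≅ Z/2Z × Z/996Z.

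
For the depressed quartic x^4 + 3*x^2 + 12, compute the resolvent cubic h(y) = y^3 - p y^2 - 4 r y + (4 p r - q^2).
h(y) = y^3 - 3*y^2 - 48*y + 144

Identify coefficients: p = 3, q = 0, r = 12.
Plug into h(y) = y^3 - p y^2 - 4 r y + (4 p r - q^2):
  h(y) = y^3 - (3) y^2 - 4*(12) y + (4*(3)*(12) - (0)^2)
       = y^3 + (-3) y^2 + (-48) y + (144).
Simplifying: h(y) = y^3 - 3*y^2 - 48*y + 144.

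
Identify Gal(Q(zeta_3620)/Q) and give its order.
|Gal(Q(zeta_3620)/Q)| = phi(3620) = 1440; group ≅ (Z/3620Z)^* ≅ Z/2Z × Z/4Z × Z/180Z

The n-th cyclotomic polynomial Φ_3620(x) is the minimal polynomial of zeta_3620 over Q and has degree phi(3620) = 1440. So Q(zeta_3620) is a degree-1440 Galois extension with Galois group (Z/3620Z)^*. By CRT, (Z/3620Z)^* ≅ (Z/4Z)^* × (Z/5Z)^* × (Z/181Z)^*. Each prime-power unit group is (Z/4Z)^* ≅ Z/2Z; (Z/5Z)^* ≅ Z/4Z; (Z/181Z)^* ≅ Z/180Z. Hence Gal(Q(zeta_3620)/Q) ≅ Z/2Z × Z/4Z × Z/180Z.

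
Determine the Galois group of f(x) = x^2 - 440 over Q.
Gal(K/Q) = Z/2Z (cyclic of order 2)

x^2 - 440 is irreducible over Q since 440 is not a rational square. The splitting field Q(sqrt(440)) has degree 2 over Q, and its unique nontrivial automorphism is sqrt(440) ↦ -sqrt(440). Hence Gal(Q(sqrt(440))/Q) = Z/2Z.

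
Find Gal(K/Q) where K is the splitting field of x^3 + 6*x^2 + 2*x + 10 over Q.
Gal(K/Q) = S_3 (symmetric group of order 6)

Compute the discriminant of x^3 + (6)*x^2 + (2)*x + (10): Δ = -9068. Since Δ is not a rational square, the Galois group is not contained in A_3; it must be the full S_3 (irreducibility of the cubic rules out anything smaller).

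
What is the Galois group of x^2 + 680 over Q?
Gal(K/Q) = Z/2Z (cyclic of order 2)

x^2 + 680 is irreducible over Q since -680 is not a rational square. The splitting field Q(sqrt(-680)) has degree 2 over Q, and its unique nontrivial automorphism is sqrt(-680) ↦ -sqrt(-680). Hence Gal(Q(sqrt(-680))/Q) = Z/2Z.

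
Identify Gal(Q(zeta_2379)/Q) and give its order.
|Gal(Q(zeta_2379)/Q)| = phi(2379) = 1440; group ≅ (Z/2379Z)^* ≅ Z/2Z × Z/12Z × Z/60Z

The n-th cyclotomic polynomial Φ_2379(x) is the minimal polynomial of zeta_2379 over Q and has degree phi(2379) = 1440. So Q(zeta_2379) is a degree-1440 Galois extension with Galois group (Z/2379Z)^*. By CRT, (Z/2379Z)^* ≅ (Z/3Z)^* × (Z/13Z)^* × (Z/61Z)^*. Each prime-power unit group is (Z/3Z)^* ≅ Z/2Z; (Z/13Z)^* ≅ Z/12Z; (Z/61Z)^* ≅ Z/60Z. Hence Gal(Q(zeta_2379)/Q) ≅ Z/2Z × Z/12Z × Z/60Z.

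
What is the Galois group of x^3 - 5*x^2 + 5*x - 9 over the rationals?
Gal(K/Q) = S_3 (symmetric group of order 6)

Compute the discriminant of x^3 + (-5)*x^2 + (5)*x + (-9): Δ = -2512. Since Δ is not a rational square, the Galois group is not contained in A_3; it must be the full S_3 (irreducibility of the cubic rules out anything smaller).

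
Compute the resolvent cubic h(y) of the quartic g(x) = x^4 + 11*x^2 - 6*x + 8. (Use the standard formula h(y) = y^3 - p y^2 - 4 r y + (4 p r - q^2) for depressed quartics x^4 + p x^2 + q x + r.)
h(y) = y^3 - 11*y^2 - 32*y + 316

Identify coefficients: p = 11, q = -6, r = 8.
Plug into h(y) = y^3 - p y^2 - 4 r y + (4 p r - q^2):
  h(y) = y^3 - (11) y^2 - 4*(8) y + (4*(11)*(8) - (-6)^2)
       = y^3 + (-11) y^2 + (-32) y + (316).
Simplifying: h(y) = y^3 - 11*y^2 - 32*y + 316.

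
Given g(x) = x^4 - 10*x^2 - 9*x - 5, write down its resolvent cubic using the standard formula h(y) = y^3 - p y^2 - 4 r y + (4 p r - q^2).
h(y) = y^3 + 10*y^2 + 20*y + 119

Identify coefficients: p = -10, q = -9, r = -5.
Plug into h(y) = y^3 - p y^2 - 4 r y + (4 p r - q^2):
  h(y) = y^3 - (-10) y^2 - 4*(-5) y + (4*(-10)*(-5) - (-9)^2)
       = y^3 + (10) y^2 + (20) y + (119).
Simplifying: h(y) = y^3 + 10*y^2 + 20*y + 119.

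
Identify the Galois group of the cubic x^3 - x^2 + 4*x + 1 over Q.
Gal(K/Q) = S_3 (symmetric group of order 6)

Compute the discriminant of x^3 + (-1)*x^2 + (4)*x + (1): Δ = -335. Since Δ is not a rational square, the Galois group is not contained in A_3; it must be the full S_3 (irreducibility of the cubic rules out anything smaller).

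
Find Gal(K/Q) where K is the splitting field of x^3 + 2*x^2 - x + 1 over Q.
Gal(K/Q) = S_3 (symmetric group of order 6)

Compute the discriminant of x^3 + (2)*x^2 + (-1)*x + (1): Δ = -87. Since Δ is not a rational square, the Galois group is not contained in A_3; it must be the full S_3 (irreducibility of the cubic rules out anything smaller).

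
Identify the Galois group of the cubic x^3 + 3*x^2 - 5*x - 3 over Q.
Gal(K/Q) = S_3 (symmetric group of order 6)

Compute the discriminant of x^3 + (3)*x^2 + (-5)*x + (-3): Δ = 1616. Since Δ is not a rational square, the Galois group is not contained in A_3; it must be the full S_3 (irreducibility of the cubic rules out anything smaller).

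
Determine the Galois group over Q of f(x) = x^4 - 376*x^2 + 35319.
Gal(K/Q) = V_4 (Klein four-group, Z/2Z × Z/2Z)

f factors as (x^2 - 193)(x^2 - 183), so the splitting field is K = Q(sqrt(193), sqrt(183)). The elements 193, 183, 35319 are all non-squares in Q, so sqrt(193) and sqrt(183) generate independent quadratic extensions. Thus [K:Q] = 4 and Gal(K/Q) is generated by the two order-2 automorphisms sqrt(193) ↦ -sqrt(193) and sqrt(183) ↦ -sqrt(183), giving V_4.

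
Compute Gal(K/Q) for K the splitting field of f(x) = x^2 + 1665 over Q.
Gal(K/Q) = Z/2Z (cyclic of order 2)

x^2 + 1665 is irreducible over Q since -1665 is not a rational square. The splitting field Q(sqrt(-1665)) has degree 2 over Q, and its unique nontrivial automorphism is sqrt(-1665) ↦ -sqrt(-1665). Hence Gal(Q(sqrt(-1665))/Q) = Z/2Z.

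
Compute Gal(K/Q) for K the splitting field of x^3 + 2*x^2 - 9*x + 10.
Gal(K/Q) = S_3 (symmetric group of order 6)

Compute the discriminant of x^3 + (2)*x^2 + (-9)*x + (10): Δ = -3020. Since Δ is not a rational square, the Galois group is not contained in A_3; it must be the full S_3 (irreducibility of the cubic rules out anything smaller).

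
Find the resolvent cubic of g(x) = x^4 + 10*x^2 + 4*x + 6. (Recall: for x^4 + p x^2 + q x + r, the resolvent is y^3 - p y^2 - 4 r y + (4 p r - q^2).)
h(y) = y^3 - 10*y^2 - 24*y + 224

Identify coefficients: p = 10, q = 4, r = 6.
Plug into h(y) = y^3 - p y^2 - 4 r y + (4 p r - q^2):
  h(y) = y^3 - (10) y^2 - 4*(6) y + (4*(10)*(6) - (4)^2)
       = y^3 + (-10) y^2 + (-24) y + (224).
Simplifying: h(y) = y^3 - 10*y^2 - 24*y + 224.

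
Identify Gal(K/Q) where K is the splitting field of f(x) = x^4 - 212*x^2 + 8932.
Gal(K/Q) = V_4 (Klein four-group, Z/2Z × Z/2Z)

f factors as (x^2 - 154)(x^2 - 58), so the splitting field is K = Q(sqrt(154), sqrt(58)). The elements 154, 58, 8932 are all non-squares in Q, so sqrt(154) and sqrt(58) generate independent quadratic extensions. Thus [K:Q] = 4 and Gal(K/Q) is generated by the two order-2 automorphisms sqrt(154) ↦ -sqrt(154) and sqrt(58) ↦ -sqrt(58), giving V_4.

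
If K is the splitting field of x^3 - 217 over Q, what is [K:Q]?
[K:Q] = 6

x^3 - 217 has one real root r = 217^(1/3) and two complex roots r*zeta_3, r*zeta_3^2 where zeta_3 = e^(2*pi*i/3). The splitting field is Q(r, zeta_3). [Q(r):Q] = 3 and [Q(zeta_3):Q] = 2 with gcd = 1, so [Q(r, zeta_3):Q] = 3 * 2 = 6.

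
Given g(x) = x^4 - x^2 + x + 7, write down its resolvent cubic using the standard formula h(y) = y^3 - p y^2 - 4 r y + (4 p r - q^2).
h(y) = y^3 + y^2 - 28*y - 29

Identify coefficients: p = -1, q = 1, r = 7.
Plug into h(y) = y^3 - p y^2 - 4 r y + (4 p r - q^2):
  h(y) = y^3 - (-1) y^2 - 4*(7) y + (4*(-1)*(7) - (1)^2)
       = y^3 + (1) y^2 + (-28) y + (-29).
Simplifying: h(y) = y^3 + y^2 - 28*y - 29.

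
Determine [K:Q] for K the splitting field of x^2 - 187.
[K:Q] = 2

The polynomial x^2 - 187 is irreducible over Q since 187 is not a perfect square. Its splitting field is Q(sqrt(187)), which has degree 2 over Q.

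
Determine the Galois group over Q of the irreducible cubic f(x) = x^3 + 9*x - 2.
Gal(K/Q) = S_3 (symmetric group of order 6)

Compute the discriminant of x^3 + (0)*x^2 + (9)*x + (-2): Δ = -3024. Since Δ is not a rational square, the Galois group is not contained in A_3; it must be the full S_3 (irreducibility of the cubic rules out anything smaller).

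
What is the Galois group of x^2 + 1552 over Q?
Gal(K/Q) = Z/2Z (cyclic of order 2)

x^2 + 1552 is irreducible over Q since -1552 is not a rational square. The splitting field Q(sqrt(-1552)) has degree 2 over Q, and its unique nontrivial automorphism is sqrt(-1552) ↦ -sqrt(-1552). Hence Gal(Q(sqrt(-1552))/Q) = Z/2Z.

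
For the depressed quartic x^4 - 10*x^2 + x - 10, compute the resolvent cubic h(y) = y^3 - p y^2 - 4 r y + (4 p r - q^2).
h(y) = y^3 + 10*y^2 + 40*y + 399

Identify coefficients: p = -10, q = 1, r = -10.
Plug into h(y) = y^3 - p y^2 - 4 r y + (4 p r - q^2):
  h(y) = y^3 - (-10) y^2 - 4*(-10) y + (4*(-10)*(-10) - (1)^2)
       = y^3 + (10) y^2 + (40) y + (399).
Simplifying: h(y) = y^3 + 10*y^2 + 40*y + 399.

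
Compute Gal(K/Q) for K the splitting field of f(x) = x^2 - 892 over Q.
Gal(K/Q) = Z/2Z (cyclic of order 2)

x^2 - 892 is irreducible over Q since 892 is not a rational square. The splitting field Q(sqrt(892)) has degree 2 over Q, and its unique nontrivial automorphism is sqrt(892) ↦ -sqrt(892). Hence Gal(Q(sqrt(892))/Q) = Z/2Z.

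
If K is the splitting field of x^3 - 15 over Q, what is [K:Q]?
[K:Q] = 6

x^3 - 15 has one real root r = 15^(1/3) and two complex roots r*zeta_3, r*zeta_3^2 where zeta_3 = e^(2*pi*i/3). The splitting field is Q(r, zeta_3). [Q(r):Q] = 3 and [Q(zeta_3):Q] = 2 with gcd = 1, so [Q(r, zeta_3):Q] = 3 * 2 = 6.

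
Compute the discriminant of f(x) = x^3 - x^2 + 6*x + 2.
Δ = -1144

For x^3 + a x^2 + b x + c the discriminant is Δ = 18 a b c - 4 a^3 c + a^2 b^2 - 4 b^3 - 27 c^2.
Plug a = -1, b = 6, c = 2:
  18*(-1)*(6)*(2) - 4*(-1)^3*(2) + (-1)^2*(6)^2 - 4*(6)^3 - 27*(2)^2
  = -216 + (8) + 36 + (-864) + (-108)
  = -1144.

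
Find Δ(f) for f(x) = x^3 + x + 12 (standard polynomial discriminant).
Δ = -3892

For a depressed cubic x^3 + p x + q the discriminant is Δ = -4 p^3 - 27 q^2 = -4*(1)^3 - 27*(12)^2 = -4 - 3888 = -3892.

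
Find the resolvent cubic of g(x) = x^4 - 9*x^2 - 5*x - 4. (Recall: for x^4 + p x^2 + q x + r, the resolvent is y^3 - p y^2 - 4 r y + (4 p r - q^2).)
h(y) = y^3 + 9*y^2 + 16*y + 119

Identify coefficients: p = -9, q = -5, r = -4.
Plug into h(y) = y^3 - p y^2 - 4 r y + (4 p r - q^2):
  h(y) = y^3 - (-9) y^2 - 4*(-4) y + (4*(-9)*(-4) - (-5)^2)
       = y^3 + (9) y^2 + (16) y + (119).
Simplifying: h(y) = y^3 + 9*y^2 + 16*y + 119.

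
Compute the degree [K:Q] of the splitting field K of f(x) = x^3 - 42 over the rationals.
[K:Q] = 6

x^3 - 42 has one real root r = 42^(1/3) and two complex roots r*zeta_3, r*zeta_3^2 where zeta_3 = e^(2*pi*i/3). The splitting field is Q(r, zeta_3). [Q(r):Q] = 3 and [Q(zeta_3):Q] = 2 with gcd = 1, so [Q(r, zeta_3):Q] = 3 * 2 = 6.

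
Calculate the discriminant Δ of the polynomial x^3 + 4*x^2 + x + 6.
Δ = -2064

For x^3 + a x^2 + b x + c the discriminant is Δ = 18 a b c - 4 a^3 c + a^2 b^2 - 4 b^3 - 27 c^2.
Plug a = 4, b = 1, c = 6:
  18*(4)*(1)*(6) - 4*(4)^3*(6) + (4)^2*(1)^2 - 4*(1)^3 - 27*(6)^2
  = 432 + (-1536) + 16 + (-4) + (-972)
  = -2064.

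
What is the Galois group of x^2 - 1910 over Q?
Gal(K/Q) = Z/2Z (cyclic of order 2)

x^2 - 1910 is irreducible over Q since 1910 is not a rational square. The splitting field Q(sqrt(1910)) has degree 2 over Q, and its unique nontrivial automorphism is sqrt(1910) ↦ -sqrt(1910). Hence Gal(Q(sqrt(1910))/Q) = Z/2Z.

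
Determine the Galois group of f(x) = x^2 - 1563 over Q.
Gal(K/Q) = Z/2Z (cyclic of order 2)

x^2 - 1563 is irreducible over Q since 1563 is not a rational square. The splitting field Q(sqrt(1563)) has degree 2 over Q, and its unique nontrivial automorphism is sqrt(1563) ↦ -sqrt(1563). Hence Gal(Q(sqrt(1563))/Q) = Z/2Z.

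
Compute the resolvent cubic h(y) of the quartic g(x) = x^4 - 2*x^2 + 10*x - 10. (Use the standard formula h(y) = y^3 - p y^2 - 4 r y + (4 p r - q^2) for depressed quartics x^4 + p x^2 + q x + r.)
h(y) = y^3 + 2*y^2 + 40*y - 20

Identify coefficients: p = -2, q = 10, r = -10.
Plug into h(y) = y^3 - p y^2 - 4 r y + (4 p r - q^2):
  h(y) = y^3 - (-2) y^2 - 4*(-10) y + (4*(-2)*(-10) - (10)^2)
       = y^3 + (2) y^2 + (40) y + (-20).
Simplifying: h(y) = y^3 + 2*y^2 + 40*y - 20.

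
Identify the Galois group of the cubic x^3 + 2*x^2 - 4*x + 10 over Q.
Gal(K/Q) = S_3 (symmetric group of order 6)

Compute the discriminant of x^3 + (2)*x^2 + (-4)*x + (10): Δ = -4140. Since Δ is not a rational square, the Galois group is not contained in A_3; it must be the full S_3 (irreducibility of the cubic rules out anything smaller).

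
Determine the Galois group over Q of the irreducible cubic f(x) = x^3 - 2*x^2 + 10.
Gal(K/Q) = S_3 (symmetric group of order 6)

Compute the discriminant of x^3 + (-2)*x^2 + (0)*x + (10): Δ = -2380. Since Δ is not a rational square, the Galois group is not contained in A_3; it must be the full S_3 (irreducibility of the cubic rules out anything smaller).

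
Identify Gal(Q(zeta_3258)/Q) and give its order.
|Gal(Q(zeta_3258)/Q)| = phi(3258) = 1080; group ≅ (Z/3258Z)^* ≅ Z/6Z × Z/180Z

The n-th cyclotomic polynomial Φ_3258(x) is the minimal polynomial of zeta_3258 over Q and has degree phi(3258) = 1080. So Q(zeta_3258) is a degree-1080 Galois extension with Galois group (Z/3258Z)^*. By CRT, (Z/3258Z)^* ≅ (Z/2Z)^* × (Z/9Z)^* × (Z/181Z)^*. Each prime-power unit group is (Z/2Z)^* ≅ trivial group (order 1); (Z/9Z)^* ≅ Z/6Z; (Z/181Z)^* ≅ Z/180Z. Hence Gal(Q(zeta_3258)/Q) ≅ Z/6Z × Z/180Z.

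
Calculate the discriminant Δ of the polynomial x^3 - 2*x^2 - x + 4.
Δ = -152

For x^3 + a x^2 + b x + c the discriminant is Δ = 18 a b c - 4 a^3 c + a^2 b^2 - 4 b^3 - 27 c^2.
Plug a = -2, b = -1, c = 4:
  18*(-2)*(-1)*(4) - 4*(-2)^3*(4) + (-2)^2*(-1)^2 - 4*(-1)^3 - 27*(4)^2
  = 144 + (128) + 4 + (4) + (-432)
  = -152.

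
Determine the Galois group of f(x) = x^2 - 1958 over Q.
Gal(K/Q) = Z/2Z (cyclic of order 2)

x^2 - 1958 is irreducible over Q since 1958 is not a rational square. The splitting field Q(sqrt(1958)) has degree 2 over Q, and its unique nontrivial automorphism is sqrt(1958) ↦ -sqrt(1958). Hence Gal(Q(sqrt(1958))/Q) = Z/2Z.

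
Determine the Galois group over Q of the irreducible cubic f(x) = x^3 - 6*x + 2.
Gal(K/Q) = S_3 (symmetric group of order 6)

Compute the discriminant of x^3 + (0)*x^2 + (-6)*x + (2): Δ = 756. Since Δ is not a rational square, the Galois group is not contained in A_3; it must be the full S_3 (irreducibility of the cubic rules out anything smaller).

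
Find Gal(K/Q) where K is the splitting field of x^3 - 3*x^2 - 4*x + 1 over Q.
Gal(K/Q) = S_3 (symmetric group of order 6)

Compute the discriminant of x^3 + (-3)*x^2 + (-4)*x + (1): Δ = 697. Since Δ is not a rational square, the Galois group is not contained in A_3; it must be the full S_3 (irreducibility of the cubic rules out anything smaller).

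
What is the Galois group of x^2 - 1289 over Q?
Gal(K/Q) = Z/2Z (cyclic of order 2)

x^2 - 1289 is irreducible over Q since 1289 is not a rational square. The splitting field Q(sqrt(1289)) has degree 2 over Q, and its unique nontrivial automorphism is sqrt(1289) ↦ -sqrt(1289). Hence Gal(Q(sqrt(1289))/Q) = Z/2Z.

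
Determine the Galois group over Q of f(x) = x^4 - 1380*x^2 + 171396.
Gal(K/Q) = Z/2Z (cyclic of order 2)

f factors as (x^2 - 138)(x^2 - 1242), so the splitting field is K = Q(sqrt(138), sqrt(1242)). The squarefree part of 138 is 138 and the squarefree part of 1242 is also 138, so sqrt(138) and sqrt(1242) are both rational multiples of sqrt(138). Hence Q(sqrt(138)) = Q(sqrt(1242)) = Q(sqrt(138)), and the splitting field collapses to a single degree-2 extension with Galois group Z/2Z.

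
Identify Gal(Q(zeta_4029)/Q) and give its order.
|Gal(Q(zeta_4029)/Q)| = phi(4029) = 2496; group ≅ (Z/4029Z)^* ≅ Z/2Z × Z/16Z × Z/78Z

The n-th cyclotomic polynomial Φ_4029(x) is the minimal polynomial of zeta_4029 over Q and has degree phi(4029) = 2496. So Q(zeta_4029) is a degree-2496 Galois extension with Galois group (Z/4029Z)^*. By CRT, (Z/4029Z)^* ≅ (Z/3Z)^* × (Z/17Z)^* × (Z/79Z)^*. Each prime-power unit group is (Z/3Z)^* ≅ Z/2Z; (Z/17Z)^* ≅ Z/16Z; (Z/79Z)^* ≅ Z/78Z. Hence Gal(Q(zeta_4029)/Q) ≅ Z/2Z × Z/16Z × Z/78Z.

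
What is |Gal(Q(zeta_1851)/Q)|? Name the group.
|Gal(Q(zeta_1851)/Q)| = phi(1851) = 1232; group ≅ (Z/1851Z)^* ≅ Z/2Z × Z/616Z

The n-th cyclotomic polynomial Φ_1851(x) is the minimal polynomial of zeta_1851 over Q and has degree phi(1851) = 1232. So Q(zeta_1851) is a degree-1232 Galois extension with Galois group (Z/1851Z)^*. By CRT, (Z/1851Z)^* ≅ (Z/3Z)^* × (Z/617Z)^*. Each prime-power unit group is (Z/3Z)^* ≅ Z/2Z; (Z/617Z)^* ≅ Z/616Z. Hence Gal(Q(zeta_1851)/Q) ≅ Z/2Z × Z/616Z.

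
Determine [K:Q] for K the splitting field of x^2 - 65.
[K:Q] = 2

The polynomial x^2 - 65 is irreducible over Q since 65 is not a perfect square. Its splitting field is Q(sqrt(65)), which has degree 2 over Q.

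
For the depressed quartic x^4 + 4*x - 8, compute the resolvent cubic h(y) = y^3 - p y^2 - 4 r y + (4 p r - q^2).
h(y) = y^3 + 32*y - 16

Identify coefficients: p = 0, q = 4, r = -8.
Plug into h(y) = y^3 - p y^2 - 4 r y + (4 p r - q^2):
  h(y) = y^3 - (0) y^2 - 4*(-8) y + (4*(0)*(-8) - (4)^2)
       = y^3 + (0) y^2 + (32) y + (-16).
Simplifying: h(y) = y^3 + 32*y - 16.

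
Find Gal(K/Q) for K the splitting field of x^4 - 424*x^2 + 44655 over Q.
Gal(K/Q) = V_4 (Klein four-group, Z/2Z × Z/2Z)

f factors as (x^2 - 195)(x^2 - 229), so the splitting field is K = Q(sqrt(195), sqrt(229)). The elements 195, 229, 44655 are all non-squares in Q, so sqrt(195) and sqrt(229) generate independent quadratic extensions. Thus [K:Q] = 4 and Gal(K/Q) is generated by the two order-2 automorphisms sqrt(195) ↦ -sqrt(195) and sqrt(229) ↦ -sqrt(229), giving V_4.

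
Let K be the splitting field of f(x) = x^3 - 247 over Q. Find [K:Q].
[K:Q] = 6

x^3 - 247 has one real root r = 247^(1/3) and two complex roots r*zeta_3, r*zeta_3^2 where zeta_3 = e^(2*pi*i/3). The splitting field is Q(r, zeta_3). [Q(r):Q] = 3 and [Q(zeta_3):Q] = 2 with gcd = 1, so [Q(r, zeta_3):Q] = 3 * 2 = 6.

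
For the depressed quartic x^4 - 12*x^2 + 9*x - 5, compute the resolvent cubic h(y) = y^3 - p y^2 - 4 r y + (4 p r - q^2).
h(y) = y^3 + 12*y^2 + 20*y + 159

Identify coefficients: p = -12, q = 9, r = -5.
Plug into h(y) = y^3 - p y^2 - 4 r y + (4 p r - q^2):
  h(y) = y^3 - (-12) y^2 - 4*(-5) y + (4*(-12)*(-5) - (9)^2)
       = y^3 + (12) y^2 + (20) y + (159).
Simplifying: h(y) = y^3 + 12*y^2 + 20*y + 159.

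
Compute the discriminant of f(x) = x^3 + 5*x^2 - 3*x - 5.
Δ = 3508

For x^3 + a x^2 + b x + c the discriminant is Δ = 18 a b c - 4 a^3 c + a^2 b^2 - 4 b^3 - 27 c^2.
Plug a = 5, b = -3, c = -5:
  18*(5)*(-3)*(-5) - 4*(5)^3*(-5) + (5)^2*(-3)^2 - 4*(-3)^3 - 27*(-5)^2
  = 1350 + (2500) + 225 + (108) + (-675)
  = 3508.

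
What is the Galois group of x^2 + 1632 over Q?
Gal(K/Q) = Z/2Z (cyclic of order 2)

x^2 + 1632 is irreducible over Q since -1632 is not a rational square. The splitting field Q(sqrt(-1632)) has degree 2 over Q, and its unique nontrivial automorphism is sqrt(-1632) ↦ -sqrt(-1632). Hence Gal(Q(sqrt(-1632))/Q) = Z/2Z.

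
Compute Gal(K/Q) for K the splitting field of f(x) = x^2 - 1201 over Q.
Gal(K/Q) = Z/2Z (cyclic of order 2)

x^2 - 1201 is irreducible over Q since 1201 is not a rational square. The splitting field Q(sqrt(1201)) has degree 2 over Q, and its unique nontrivial automorphism is sqrt(1201) ↦ -sqrt(1201). Hence Gal(Q(sqrt(1201))/Q) = Z/2Z.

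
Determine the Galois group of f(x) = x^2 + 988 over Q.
Gal(K/Q) = Z/2Z (cyclic of order 2)

x^2 + 988 is irreducible over Q since -988 is not a rational square. The splitting field Q(sqrt(-988)) has degree 2 over Q, and its unique nontrivial automorphism is sqrt(-988) ↦ -sqrt(-988). Hence Gal(Q(sqrt(-988))/Q) = Z/2Z.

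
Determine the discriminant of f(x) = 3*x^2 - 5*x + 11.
Δ = -107

For a quadratic a x^2 + b x + c the discriminant is Δ = b^2 - 4ac = (-5)^2 - 4*(3)*(11) = 25 - (132) = -107.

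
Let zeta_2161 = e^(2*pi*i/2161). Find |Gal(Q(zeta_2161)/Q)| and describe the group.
|Gal(Q(zeta_2161)/Q)| = phi(2161) = 2160; group ≅ (Z/2161Z)^* ≅ Z/2160Z

The n-th cyclotomic polynomial Φ_2161(x) is the minimal polynomial of zeta_2161 over Q and has degree phi(2161) = 2160. So Q(zeta_2161) is a degree-2160 Galois extension with Galois group (Z/2161Z)^*. (Z/2161Z)^* is cyclic since 2161 is an odd prime power (or 4). Hence Gal(Q(zeta_2161)/Q) ≅ Z/2160Z.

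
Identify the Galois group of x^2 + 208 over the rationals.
Gal(K/Q) = Z/2Z (cyclic of order 2)

x^2 + 208 is irreducible over Q since -208 is not a rational square. The splitting field Q(sqrt(-208)) has degree 2 over Q, and its unique nontrivial automorphism is sqrt(-208) ↦ -sqrt(-208). Hence Gal(Q(sqrt(-208))/Q) = Z/2Z.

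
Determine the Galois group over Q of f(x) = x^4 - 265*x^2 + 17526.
Gal(K/Q) = V_4 (Klein four-group, Z/2Z × Z/2Z)

f factors as (x^2 - 127)(x^2 - 138), so the splitting field is K = Q(sqrt(127), sqrt(138)). The elements 127, 138, 17526 are all non-squares in Q, so sqrt(127) and sqrt(138) generate independent quadratic extensions. Thus [K:Q] = 4 and Gal(K/Q) is generated by the two order-2 automorphisms sqrt(127) ↦ -sqrt(127) and sqrt(138) ↦ -sqrt(138), giving V_4.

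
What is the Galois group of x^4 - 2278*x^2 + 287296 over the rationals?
Gal(K/Q) = Z/2Z (cyclic of order 2)

f factors as (x^2 - 2144)(x^2 - 134), so the splitting field is K = Q(sqrt(2144), sqrt(134)). The squarefree part of 2144 is 134 and the squarefree part of 134 is also 134, so sqrt(2144) and sqrt(134) are both rational multiples of sqrt(134). Hence Q(sqrt(2144)) = Q(sqrt(134)) = Q(sqrt(134)), and the splitting field collapses to a single degree-2 extension with Galois group Z/2Z.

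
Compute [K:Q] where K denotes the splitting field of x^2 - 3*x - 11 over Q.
[K:Q] = 2

The discriminant of x^2 + (-3)*x + (-11) is b^2 - 4c = 9 - (-44) = 53. Since 53 is not a perfect square in Q, the polynomial is irreducible over Q. Its two roots generate a degree-2 extension, so [K:Q] = 2.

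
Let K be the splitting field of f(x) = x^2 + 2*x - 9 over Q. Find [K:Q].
[K:Q] = 2

The discriminant of x^2 + (2)*x + (-9) is b^2 - 4c = 4 - (-36) = 40. Since 40 is not a perfect square in Q, the polynomial is irreducible over Q. Its two roots generate a degree-2 extension, so [K:Q] = 2.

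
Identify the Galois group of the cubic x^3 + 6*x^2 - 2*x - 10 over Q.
Gal(K/Q) = S_3 (symmetric group of order 6)

Compute the discriminant of x^3 + (6)*x^2 + (-2)*x + (-10): Δ = 8276. Since Δ is not a rational square, the Galois group is not contained in A_3; it must be the full S_3 (irreducibility of the cubic rules out anything smaller).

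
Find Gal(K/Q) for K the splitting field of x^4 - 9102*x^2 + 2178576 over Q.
Gal(K/Q) = Z/2Z (cyclic of order 2)

f factors as (x^2 - 246)(x^2 - 8856), so the splitting field is K = Q(sqrt(246), sqrt(8856)). The squarefree part of 246 is 246 and the squarefree part of 8856 is also 246, so sqrt(246) and sqrt(8856) are both rational multiples of sqrt(246). Hence Q(sqrt(246)) = Q(sqrt(8856)) = Q(sqrt(246)), and the splitting field collapses to a single degree-2 extension with Galois group Z/2Z.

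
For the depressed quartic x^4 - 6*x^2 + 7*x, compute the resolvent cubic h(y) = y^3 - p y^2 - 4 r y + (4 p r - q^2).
h(y) = y^3 + 6*y^2 - 49

Identify coefficients: p = -6, q = 7, r = 0.
Plug into h(y) = y^3 - p y^2 - 4 r y + (4 p r - q^2):
  h(y) = y^3 - (-6) y^2 - 4*(0) y + (4*(-6)*(0) - (7)^2)
       = y^3 + (6) y^2 + (0) y + (-49).
Simplifying: h(y) = y^3 + 6*y^2 - 49.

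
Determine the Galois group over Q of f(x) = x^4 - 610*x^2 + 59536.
Gal(K/Q) = Z/2Z (cyclic of order 2)

f factors as (x^2 - 488)(x^2 - 122), so the splitting field is K = Q(sqrt(488), sqrt(122)). The squarefree part of 488 is 122 and the squarefree part of 122 is also 122, so sqrt(488) and sqrt(122) are both rational multiples of sqrt(122). Hence Q(sqrt(488)) = Q(sqrt(122)) = Q(sqrt(122)), and the splitting field collapses to a single degree-2 extension with Galois group Z/2Z.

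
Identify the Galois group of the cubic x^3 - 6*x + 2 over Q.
Gal(K/Q) = S_3 (symmetric group of order 6)

Compute the discriminant of x^3 + (0)*x^2 + (-6)*x + (2): Δ = 756. Since Δ is not a rational square, the Galois group is not contained in A_3; it must be the full S_3 (irreducibility of the cubic rules out anything smaller).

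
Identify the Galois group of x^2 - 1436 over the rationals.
Gal(K/Q) = Z/2Z (cyclic of order 2)

x^2 - 1436 is irreducible over Q since 1436 is not a rational square. The splitting field Q(sqrt(1436)) has degree 2 over Q, and its unique nontrivial automorphism is sqrt(1436) ↦ -sqrt(1436). Hence Gal(Q(sqrt(1436))/Q) = Z/2Z.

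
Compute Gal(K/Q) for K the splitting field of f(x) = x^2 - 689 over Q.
Gal(K/Q) = Z/2Z (cyclic of order 2)

x^2 - 689 is irreducible over Q since 689 is not a rational square. The splitting field Q(sqrt(689)) has degree 2 over Q, and its unique nontrivial automorphism is sqrt(689) ↦ -sqrt(689). Hence Gal(Q(sqrt(689))/Q) = Z/2Z.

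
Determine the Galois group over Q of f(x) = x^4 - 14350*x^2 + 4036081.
Gal(K/Q) = Z/2Z (cyclic of order 2)

f factors as (x^2 - 14063)(x^2 - 287), so the splitting field is K = Q(sqrt(14063), sqrt(287)). The squarefree part of 14063 is 287 and the squarefree part of 287 is also 287, so sqrt(14063) and sqrt(287) are both rational multiples of sqrt(287). Hence Q(sqrt(14063)) = Q(sqrt(287)) = Q(sqrt(287)), and the splitting field collapses to a single degree-2 extension with Galois group Z/2Z.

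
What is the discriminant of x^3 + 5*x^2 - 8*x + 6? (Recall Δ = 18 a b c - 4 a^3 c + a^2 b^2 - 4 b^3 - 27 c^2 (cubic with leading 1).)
Δ = -4644

For x^3 + a x^2 + b x + c the discriminant is Δ = 18 a b c - 4 a^3 c + a^2 b^2 - 4 b^3 - 27 c^2.
Plug a = 5, b = -8, c = 6:
  18*(5)*(-8)*(6) - 4*(5)^3*(6) + (5)^2*(-8)^2 - 4*(-8)^3 - 27*(6)^2
  = -4320 + (-3000) + 1600 + (2048) + (-972)
  = -4644.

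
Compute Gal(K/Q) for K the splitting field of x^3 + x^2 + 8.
Gal(K/Q) = S_3 (symmetric group of order 6)

Compute the discriminant of x^3 + (1)*x^2 + (0)*x + (8): Δ = -1760. Since Δ is not a rational square, the Galois group is not contained in A_3; it must be the full S_3 (irreducibility of the cubic rules out anything smaller).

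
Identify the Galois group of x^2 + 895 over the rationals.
Gal(K/Q) = Z/2Z (cyclic of order 2)

x^2 + 895 is irreducible over Q since -895 is not a rational square. The splitting field Q(sqrt(-895)) has degree 2 over Q, and its unique nontrivial automorphism is sqrt(-895) ↦ -sqrt(-895). Hence Gal(Q(sqrt(-895))/Q) = Z/2Z.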